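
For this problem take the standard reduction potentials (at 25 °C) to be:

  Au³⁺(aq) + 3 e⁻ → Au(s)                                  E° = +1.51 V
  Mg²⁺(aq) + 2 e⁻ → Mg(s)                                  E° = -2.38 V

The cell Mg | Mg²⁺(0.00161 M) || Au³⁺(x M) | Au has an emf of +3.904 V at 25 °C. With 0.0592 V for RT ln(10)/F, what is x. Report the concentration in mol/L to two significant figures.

0.00033 M

Au³⁺/Au is the cathode, Mg²⁺/Mg the anode: E°cell = +3.89 V, n = 6.
Overall reaction: 2 Au³⁺(aq) + 3 Mg(s) → 2 Au(s) + 3 Mg²⁺(aq); Q = [Mg²⁺]^3/[Au³⁺]^2.
From E = E° − (0.0592/n) log Q: log Q = (E° − E)·n/0.0592 = (+3.89 − (+3.904))·6/0.0592 = -1.4189.
So 2·log[Au³⁺] = 3·log(0.00161) − log Q = -8.3795 − (-1.4189) = -6.9606; log[Au³⁺] = -6.9606 / 2 = -3.4803; [Au³⁺] = 10^(-3.4803) ≈ 0.00033 M.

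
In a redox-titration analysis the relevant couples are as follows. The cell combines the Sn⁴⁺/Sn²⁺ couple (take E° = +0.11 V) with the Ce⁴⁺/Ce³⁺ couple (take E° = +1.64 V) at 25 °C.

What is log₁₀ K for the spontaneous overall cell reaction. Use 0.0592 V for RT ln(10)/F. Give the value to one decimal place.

Cathode: Ce⁴⁺/Ce³⁺; anode: Sn⁴⁺/Sn²⁺. E°cell = +1.53 V, n = 2.
log K = nE°cell / 0.0592 = (2)(+1.53) / 0.0592 = 51.7.

51.7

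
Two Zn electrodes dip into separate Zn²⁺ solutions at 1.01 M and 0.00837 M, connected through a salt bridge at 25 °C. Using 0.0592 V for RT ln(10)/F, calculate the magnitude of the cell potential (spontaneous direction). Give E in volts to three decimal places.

For a concentration cell E°cell = 0. The 1.01 M side is the cathode (reduction is favoured where [Zn²⁺] is higher).
With n = 2, E = −(0.0592/2) log([Zn²⁺]ₐₙ/[Zn²⁺]꜀ₐₜ) = −(0.0592/2) log(0.00837/1.01) = −(0.0592/2)(-2.082) = +0.062 V.

+0.062 V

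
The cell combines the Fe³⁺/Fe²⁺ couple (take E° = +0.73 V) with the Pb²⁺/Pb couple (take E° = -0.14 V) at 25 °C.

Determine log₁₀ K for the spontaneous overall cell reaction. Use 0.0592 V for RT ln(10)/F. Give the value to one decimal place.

29.4

Cathode: Fe³⁺/Fe²⁺; anode: Pb²⁺/Pb. E°cell = +0.87 V, n = 2.
log K = nE°cell / 0.0592 = (2)(+0.87) / 0.0592 = 29.4.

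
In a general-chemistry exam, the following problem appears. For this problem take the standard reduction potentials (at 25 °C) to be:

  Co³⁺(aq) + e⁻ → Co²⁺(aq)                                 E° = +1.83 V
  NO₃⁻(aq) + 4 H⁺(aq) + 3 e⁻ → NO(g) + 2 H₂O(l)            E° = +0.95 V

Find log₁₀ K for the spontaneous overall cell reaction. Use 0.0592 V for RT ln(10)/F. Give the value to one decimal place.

44.6

Cathode: Co³⁺/Co²⁺; anode: NO₃⁻/NO. E°cell = +0.88 V, n = 3.
log K = nE°cell / 0.0592 = (3)(+0.88) / 0.0592 = 44.6.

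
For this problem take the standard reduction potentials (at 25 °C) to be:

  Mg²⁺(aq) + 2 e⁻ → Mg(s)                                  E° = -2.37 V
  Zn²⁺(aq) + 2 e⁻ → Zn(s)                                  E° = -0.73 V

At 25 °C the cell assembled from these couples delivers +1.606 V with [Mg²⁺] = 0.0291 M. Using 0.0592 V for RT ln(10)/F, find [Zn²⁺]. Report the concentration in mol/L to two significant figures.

Zn²⁺/Zn is the cathode, Mg²⁺/Mg the anode: E°cell = +1.64 V, n = 2.
Overall reaction: Zn²⁺(aq) + Mg(s) → Zn(s) + Mg²⁺(aq); Q = [Mg²⁺]^1/[Zn²⁺]^1.
From E = E° − (0.0592/n) log Q: log Q = (E° − E)·n/0.0592 = (+1.64 − (+1.606))·2/0.0592 = 1.1486.
So 1·log[Zn²⁺] = 1·log(0.0291) − log Q = -1.5361 − (1.1486) = -2.6847; [Zn²⁺] = 10^(-2.6847) ≈ 0.0021 M.

0.0021 M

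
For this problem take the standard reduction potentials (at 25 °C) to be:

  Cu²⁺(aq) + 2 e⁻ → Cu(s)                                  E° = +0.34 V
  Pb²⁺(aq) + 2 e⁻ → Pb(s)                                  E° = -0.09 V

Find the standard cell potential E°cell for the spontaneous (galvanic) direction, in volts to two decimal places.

The Cu²⁺/Cu couple has the higher reduction potential, so it is the cathode; Pb²⁺/Pb is oxidised at the anode.
E°cell = E°(cathode) − E°(anode) = (+0.34) − (-0.09) = +0.43 V.

+0.43 V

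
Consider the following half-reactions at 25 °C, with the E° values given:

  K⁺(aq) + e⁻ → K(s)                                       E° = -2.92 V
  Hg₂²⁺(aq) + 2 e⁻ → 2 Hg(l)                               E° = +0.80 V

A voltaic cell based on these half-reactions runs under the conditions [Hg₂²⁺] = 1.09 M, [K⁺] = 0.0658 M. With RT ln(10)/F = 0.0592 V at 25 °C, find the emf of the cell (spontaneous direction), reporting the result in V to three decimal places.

Hg₂²⁺/Hg is the cathode (higher E°), K⁺/K the anode: E°cell = +0.80 − (-2.92) = +3.72 V, n = 2.
Overall: Hg₂²⁺(aq) + 2 K(s) → 2 Hg(l) + 2 K⁺(aq)
Q = [K⁺]^2 / ([Hg₂²⁺]); log Q = -2.401.
E = E° − (0.0592/n) log Q = +3.72 − (0.0592/2)(-2.401) = +3.791 V.

+3.791 V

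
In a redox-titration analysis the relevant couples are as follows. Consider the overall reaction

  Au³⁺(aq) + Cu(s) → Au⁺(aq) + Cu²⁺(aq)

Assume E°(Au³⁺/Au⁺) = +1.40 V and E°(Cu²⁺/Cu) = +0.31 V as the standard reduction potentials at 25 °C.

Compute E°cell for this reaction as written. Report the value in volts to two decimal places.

The Au³⁺/Au⁺ couple has the higher reduction potential, so it is the cathode; Cu²⁺/Cu is oxidised at the anode.
E°cell = E°(cathode) − E°(anode) = (+1.40) − (+0.31) = +1.09 V.

+1.09 V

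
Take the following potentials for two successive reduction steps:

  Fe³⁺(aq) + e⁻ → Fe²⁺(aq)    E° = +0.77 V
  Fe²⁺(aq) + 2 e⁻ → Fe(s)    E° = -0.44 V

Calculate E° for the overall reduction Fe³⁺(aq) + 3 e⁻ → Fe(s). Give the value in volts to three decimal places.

-0.037 V

Standard free energies of sequential steps add: ΔG°₃ = ΔG°₁ + ΔG°₂, so n₃E°₃ = n₁E°₁ + n₂E°₂.
E°₃ = (1×+0.77 + 2×-0.44) / 3 = (-0.110) / 3 = -0.037 V.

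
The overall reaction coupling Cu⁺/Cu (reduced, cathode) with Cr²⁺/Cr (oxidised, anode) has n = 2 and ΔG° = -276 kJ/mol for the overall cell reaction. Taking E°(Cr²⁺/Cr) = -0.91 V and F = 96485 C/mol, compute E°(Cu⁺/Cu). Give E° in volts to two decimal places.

E°cell = −ΔG°/(nF) = −(-276×10³)/((2)(96485)) = +1.430 V.
Since Cu⁺/Cu is the cathode and Cr²⁺/Cr the anode, E°cell = E°(Cu⁺/Cu) − E°(Cr²⁺/Cr).
So E°(Cu⁺/Cu) = E°cell + E°(Cr²⁺/Cr) = +1.430 + (-0.91) = +0.52 V.

+0.52 V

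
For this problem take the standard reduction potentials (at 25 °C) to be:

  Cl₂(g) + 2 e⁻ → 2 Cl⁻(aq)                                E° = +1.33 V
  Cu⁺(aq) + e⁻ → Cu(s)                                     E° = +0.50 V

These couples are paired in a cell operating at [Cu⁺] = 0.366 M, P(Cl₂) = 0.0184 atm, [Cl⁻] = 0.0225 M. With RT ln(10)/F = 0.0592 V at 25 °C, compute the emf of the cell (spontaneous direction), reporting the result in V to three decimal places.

Cl₂/Cl⁻ is the cathode (higher E°), Cu⁺/Cu the anode: E°cell = +1.33 − (+0.50) = +0.83 V, n = 2.
Overall: Cl₂(g) + 2 Cu(s) → 2 Cl⁻(aq) + 2 Cu⁺(aq)
Q = [Cl⁻]^2·[Cu⁺]^2 / (P(Cl₂)); log Q = -2.433.
E = E° − (0.0592/n) log Q = +0.83 − (0.0592/2)(-2.433) = +0.902 V.

+0.902 V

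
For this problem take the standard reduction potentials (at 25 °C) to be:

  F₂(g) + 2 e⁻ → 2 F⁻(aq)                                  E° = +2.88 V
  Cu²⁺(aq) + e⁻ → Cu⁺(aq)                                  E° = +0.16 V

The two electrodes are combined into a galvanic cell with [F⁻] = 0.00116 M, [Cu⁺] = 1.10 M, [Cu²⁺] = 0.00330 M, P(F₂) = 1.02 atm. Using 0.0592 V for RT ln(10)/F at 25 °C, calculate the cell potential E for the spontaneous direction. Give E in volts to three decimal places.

F₂/F⁻ is the cathode (higher E°), Cu²⁺/Cu⁺ the anode: E°cell = +2.88 − (+0.16) = +2.72 V, n = 2.
Overall: F₂(g) + 2 Cu⁺(aq) → 2 F⁻(aq) + 2 Cu²⁺(aq)
Q = [F⁻]^2·[Cu²⁺]^2 / (P(F₂)·[Cu⁺]^2); log Q = -10.925.
E = E° − (0.0592/n) log Q = +2.72 − (0.0592/2)(-10.925) = +3.043 V.

+3.043 V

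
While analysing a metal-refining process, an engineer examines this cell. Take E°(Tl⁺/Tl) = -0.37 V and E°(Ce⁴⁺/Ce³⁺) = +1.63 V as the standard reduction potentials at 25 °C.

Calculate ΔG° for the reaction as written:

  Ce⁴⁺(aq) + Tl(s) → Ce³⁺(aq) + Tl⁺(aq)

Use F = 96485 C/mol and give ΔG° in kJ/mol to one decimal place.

As written, Ce⁴⁺/Ce³⁺ is reduced (cathode) and Tl⁺/Tl is oxidised (anode), so E°cell = (+1.63) − (-0.37) = +2.00 V.
Balancing electrons gives n = 1.
ΔG° = −nFE° = −(1)(96485)(+2.00) = -192,970 J = -193.0 kJ/mol.

-193.0 kJ/mol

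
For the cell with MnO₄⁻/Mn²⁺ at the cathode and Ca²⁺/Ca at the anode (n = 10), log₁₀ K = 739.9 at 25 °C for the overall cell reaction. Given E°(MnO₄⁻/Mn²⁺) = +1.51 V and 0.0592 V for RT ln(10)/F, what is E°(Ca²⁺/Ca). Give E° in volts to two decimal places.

E°cell = (0.0592/n)·log K = (0.0592/10)(739.9) = +4.380 V.
Since MnO₄⁻/Mn²⁺ is the cathode and Ca²⁺/Ca the anode, E°cell = E°(MnO₄⁻/Mn²⁺) − E°(Ca²⁺/Ca).
So E°(Ca²⁺/Ca) = E°(MnO₄⁻/Mn²⁺) − E°cell = (+1.51) − (+4.380) = -2.87 V.

-2.87 V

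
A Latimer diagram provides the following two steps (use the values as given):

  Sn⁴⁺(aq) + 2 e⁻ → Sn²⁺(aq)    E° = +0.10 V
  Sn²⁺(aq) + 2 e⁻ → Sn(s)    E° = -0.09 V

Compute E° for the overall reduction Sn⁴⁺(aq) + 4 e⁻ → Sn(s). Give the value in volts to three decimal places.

+0.005 V

Since ΔG° = −nFE° is additive over sequential reductions, n₃E°₃ = n₁E°₁ + n₂E°₂.
E°₃ = (2×+0.10 + 2×-0.09) / 4 = (+0.020) / 4 = +0.005 V.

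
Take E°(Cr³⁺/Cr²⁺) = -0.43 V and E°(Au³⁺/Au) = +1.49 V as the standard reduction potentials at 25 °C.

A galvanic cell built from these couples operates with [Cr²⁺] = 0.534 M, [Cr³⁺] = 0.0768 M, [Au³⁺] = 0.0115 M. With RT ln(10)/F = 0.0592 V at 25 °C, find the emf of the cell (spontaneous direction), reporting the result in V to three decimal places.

+1.932 V

Au³⁺/Au is the cathode (higher E°), Cr³⁺/Cr²⁺ the anode: E°cell = +1.49 − (-0.43) = +1.92 V, n = 3.
Overall: Au³⁺(aq) + 3 Cr²⁺(aq) → Au(s) + 3 Cr³⁺(aq)
Q = [Cr³⁺]^3 / ([Au³⁺]·[Cr²⁺]^3); log Q = -0.587.
E = E° − (0.0592/n) log Q = +1.92 − (0.0592/3)(-0.587) = +1.932 V.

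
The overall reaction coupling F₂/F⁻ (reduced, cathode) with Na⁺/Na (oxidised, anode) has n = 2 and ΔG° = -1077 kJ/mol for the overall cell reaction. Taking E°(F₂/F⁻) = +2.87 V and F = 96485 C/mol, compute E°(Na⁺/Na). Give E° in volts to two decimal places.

-2.71 V

E°cell = −ΔG°/(nF) = −(-1077×10³)/((2)(96485)) = +5.581 V.
Since F₂/F⁻ is the cathode and Na⁺/Na the anode, E°cell = E°(F₂/F⁻) − E°(Na⁺/Na).
So E°(Na⁺/Na) = E°(F₂/F⁻) − E°cell = (+2.87) − (+5.581) = -2.71 V.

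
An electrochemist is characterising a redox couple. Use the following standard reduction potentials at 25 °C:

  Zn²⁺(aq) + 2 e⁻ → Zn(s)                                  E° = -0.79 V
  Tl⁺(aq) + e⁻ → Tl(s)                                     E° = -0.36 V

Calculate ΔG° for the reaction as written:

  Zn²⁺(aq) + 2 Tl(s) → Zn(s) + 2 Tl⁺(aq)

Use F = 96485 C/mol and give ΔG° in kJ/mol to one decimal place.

As written, Zn²⁺/Zn is reduced (cathode) and Tl⁺/Tl is oxidised (anode), so E°cell = (-0.79) − (-0.36) = -0.43 V.
Balancing electrons gives n = 2.
ΔG° = −nFE° = −(2)(96485)(-0.43) = 82,977 J = +83.0 kJ/mol.

+83.0 kJ/mol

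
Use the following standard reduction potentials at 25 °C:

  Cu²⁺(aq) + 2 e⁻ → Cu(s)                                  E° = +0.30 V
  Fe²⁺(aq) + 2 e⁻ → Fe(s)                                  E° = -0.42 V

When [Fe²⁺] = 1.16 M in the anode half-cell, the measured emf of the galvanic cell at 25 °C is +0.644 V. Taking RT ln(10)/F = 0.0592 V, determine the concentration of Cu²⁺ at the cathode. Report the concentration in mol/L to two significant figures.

Cu²⁺/Cu is the cathode, Fe²⁺/Fe the anode: E°cell = +0.72 V, n = 2.
Overall reaction: Cu²⁺(aq) + Fe(s) → Cu(s) + Fe²⁺(aq); Q = [Fe²⁺]^1/[Cu²⁺]^1.
From E = E° − (0.0592/n) log Q: log Q = (E° − E)·n/0.0592 = (+0.72 − (+0.644))·2/0.0592 = 2.5676.
So 1·log[Cu²⁺] = 1·log(1.16) − log Q = 0.0645 − (2.5676) = -2.5031; [Cu²⁺] = 10^(-2.5031) ≈ 0.0031 M.

0.0031 M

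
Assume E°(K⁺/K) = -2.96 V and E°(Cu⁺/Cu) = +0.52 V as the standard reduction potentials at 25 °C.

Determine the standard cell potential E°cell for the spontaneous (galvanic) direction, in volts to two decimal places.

The Cu⁺/Cu couple has the higher reduction potential, so it is the cathode; K⁺/K is oxidised at the anode.
E°cell = E°(cathode) − E°(anode) = (+0.52) − (-2.96) = +3.48 V.
Since E°cell > 0, the reaction is spontaneous under standard conditions.

+3.48 V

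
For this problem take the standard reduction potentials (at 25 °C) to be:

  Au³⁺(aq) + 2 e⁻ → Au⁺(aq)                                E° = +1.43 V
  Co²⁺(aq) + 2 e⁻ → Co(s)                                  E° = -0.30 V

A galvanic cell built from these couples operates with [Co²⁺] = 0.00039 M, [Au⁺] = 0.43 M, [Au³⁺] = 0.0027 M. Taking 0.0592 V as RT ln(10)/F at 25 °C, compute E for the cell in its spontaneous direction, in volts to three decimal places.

+1.766 V

Au³⁺/Au⁺ is the cathode (higher E°), Co²⁺/Co the anode: E°cell = +1.43 − (-0.30) = +1.73 V, n = 2.
Overall: Au³⁺(aq) + Co(s) → Au⁺(aq) + Co²⁺(aq)
Q = [Au⁺]·[Co²⁺] / ([Au³⁺]); log Q = -1.207.
E = E° − (0.0592/n) log Q = +1.73 − (0.0592/2)(-1.207) = +1.766 V.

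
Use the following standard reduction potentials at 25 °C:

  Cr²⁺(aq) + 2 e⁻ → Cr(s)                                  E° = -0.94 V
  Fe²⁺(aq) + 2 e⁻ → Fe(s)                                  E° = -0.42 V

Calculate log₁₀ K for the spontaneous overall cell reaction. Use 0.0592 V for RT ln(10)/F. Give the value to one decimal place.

Cathode: Fe²⁺/Fe; anode: Cr²⁺/Cr. E°cell = +0.52 V, n = 2.
log K = nE°cell / 0.0592 = (2)(+0.52) / 0.0592 = 17.6.

17.6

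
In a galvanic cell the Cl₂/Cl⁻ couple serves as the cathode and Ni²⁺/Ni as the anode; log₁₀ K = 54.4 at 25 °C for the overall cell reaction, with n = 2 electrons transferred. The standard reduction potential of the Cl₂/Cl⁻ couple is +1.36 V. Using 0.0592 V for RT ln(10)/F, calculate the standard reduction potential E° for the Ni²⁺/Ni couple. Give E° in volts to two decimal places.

-0.25 V

E°cell = (0.0592/n)·log K = (0.0592/2)(54.4) = +1.610 V.
Since Cl₂/Cl⁻ is the cathode and Ni²⁺/Ni the anode, E°cell = E°(Cl₂/Cl⁻) − E°(Ni²⁺/Ni).
So E°(Ni²⁺/Ni) = E°(Cl₂/Cl⁻) − E°cell = (+1.36) − (+1.610) = -0.25 V.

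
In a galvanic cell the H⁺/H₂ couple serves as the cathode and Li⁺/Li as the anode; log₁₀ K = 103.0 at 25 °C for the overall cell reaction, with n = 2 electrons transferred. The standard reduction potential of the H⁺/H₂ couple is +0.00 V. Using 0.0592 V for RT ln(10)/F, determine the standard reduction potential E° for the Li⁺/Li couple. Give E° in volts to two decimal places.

E°cell = (0.0592/n)·log K = (0.0592/2)(103.0) = +3.049 V.
Since H⁺/H₂ is the cathode and Li⁺/Li the anode, E°cell = E°(H⁺/H₂) − E°(Li⁺/Li).
So E°(Li⁺/Li) = E°(H⁺/H₂) − E°cell = (+0.00) − (+3.049) = -3.05 V.

-3.05 V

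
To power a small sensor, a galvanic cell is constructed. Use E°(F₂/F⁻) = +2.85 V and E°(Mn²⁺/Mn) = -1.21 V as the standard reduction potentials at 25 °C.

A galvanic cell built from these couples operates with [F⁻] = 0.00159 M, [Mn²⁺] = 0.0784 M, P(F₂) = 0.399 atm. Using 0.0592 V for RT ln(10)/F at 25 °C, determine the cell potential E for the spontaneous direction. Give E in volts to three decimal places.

F₂/F⁻ is the cathode (higher E°), Mn²⁺/Mn the anode: E°cell = +2.85 − (-1.21) = +4.06 V, n = 2.
Overall: F₂(g) + Mn(s) → 2 F⁻(aq) + Mn²⁺(aq)
Q = [F⁻]^2·[Mn²⁺] / (P(F₂)); log Q = -6.304.
E = E° − (0.0592/n) log Q = +4.06 − (0.0592/2)(-6.304) = +4.247 V.

+4.247 V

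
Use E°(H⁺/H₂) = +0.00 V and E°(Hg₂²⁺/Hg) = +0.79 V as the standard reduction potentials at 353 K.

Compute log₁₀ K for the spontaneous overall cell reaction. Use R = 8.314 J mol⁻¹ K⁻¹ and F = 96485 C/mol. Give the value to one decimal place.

Cathode: Hg₂²⁺/Hg; anode: H⁺/H₂. E°cell = (+0.79) − (+0.00) = +0.79 V, with n = 2.
ΔG° = −nFE° = −RT ln K, so ln K = nFE°/(RT) = (2)(96485)(+0.79) / ((8.314)(353)) = 51.944.
log₁₀ K = 51.944 / ln 10 = 22.6.

22.6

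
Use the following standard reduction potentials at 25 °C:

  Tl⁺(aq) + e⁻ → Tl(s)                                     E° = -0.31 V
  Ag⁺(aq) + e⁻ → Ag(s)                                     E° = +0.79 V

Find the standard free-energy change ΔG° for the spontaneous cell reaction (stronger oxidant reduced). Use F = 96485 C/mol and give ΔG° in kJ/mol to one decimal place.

-106.1 kJ/mol

Ag⁺/Ag (E° = +0.79 V) is the cathode; Tl⁺/Tl (E° = -0.31 V) is the anode, so E°cell = +1.10 V.
Balancing electrons gives n = 1 (lcm of 1 and 1).
ΔG° = −nFE° = −(1)(96485)(+1.10) = -106,134 J = -106.1 kJ/mol.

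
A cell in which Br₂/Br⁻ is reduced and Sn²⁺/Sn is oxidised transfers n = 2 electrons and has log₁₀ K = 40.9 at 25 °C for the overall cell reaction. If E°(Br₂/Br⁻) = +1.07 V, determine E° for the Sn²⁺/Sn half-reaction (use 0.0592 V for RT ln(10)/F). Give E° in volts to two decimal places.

E°cell = (0.0592/n)·log K = (0.0592/2)(40.9) = +1.211 V.
Since Br₂/Br⁻ is the cathode and Sn²⁺/Sn the anode, E°cell = E°(Br₂/Br⁻) − E°(Sn²⁺/Sn).
So E°(Sn²⁺/Sn) = E°(Br₂/Br⁻) − E°cell = (+1.07) − (+1.211) = -0.14 V.

-0.14 V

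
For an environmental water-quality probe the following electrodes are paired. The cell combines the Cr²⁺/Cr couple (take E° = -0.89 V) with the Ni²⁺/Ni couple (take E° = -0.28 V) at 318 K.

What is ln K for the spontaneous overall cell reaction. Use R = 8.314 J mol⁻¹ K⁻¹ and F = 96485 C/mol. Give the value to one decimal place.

Cathode: Ni²⁺/Ni; anode: Cr²⁺/Cr. E°cell = (-0.28) − (-0.89) = +0.61 V, with n = 2.
ΔG° = −nFE° = −RT ln K, so ln K = nFE°/(RT) = (2)(96485)(+0.61) / ((8.314)(318)) = 44.523.

44.5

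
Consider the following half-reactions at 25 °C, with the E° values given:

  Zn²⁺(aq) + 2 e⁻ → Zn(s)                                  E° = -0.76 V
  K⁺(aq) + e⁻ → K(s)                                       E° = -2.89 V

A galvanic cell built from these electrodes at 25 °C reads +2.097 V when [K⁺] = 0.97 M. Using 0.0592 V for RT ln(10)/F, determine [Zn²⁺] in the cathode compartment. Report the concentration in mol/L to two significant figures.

Zn²⁺/Zn is the cathode, K⁺/K the anode: E°cell = +2.13 V, n = 2.
Overall reaction: Zn²⁺(aq) + 2 K(s) → Zn(s) + 2 K⁺(aq); Q = [K⁺]^2/[Zn²⁺]^1.
From E = E° − (0.0592/n) log Q: log Q = (E° − E)·n/0.0592 = (+2.13 − (+2.097))·2/0.0592 = 1.1149.
So 1·log[Zn²⁺] = 2·log(0.97) − log Q = -0.0265 − (1.1149) = -1.1414; [Zn²⁺] = 10^(-1.1414) ≈ 0.072 M.

0.072 M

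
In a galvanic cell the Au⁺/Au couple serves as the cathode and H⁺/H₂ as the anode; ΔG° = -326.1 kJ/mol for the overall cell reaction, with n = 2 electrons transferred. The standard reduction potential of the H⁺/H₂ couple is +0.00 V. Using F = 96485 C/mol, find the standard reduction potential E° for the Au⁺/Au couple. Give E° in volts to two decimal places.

E°cell = −ΔG°/(nF) = −(-326.1×10³)/((2)(96485)) = +1.690 V.
Since Au⁺/Au is the cathode and H⁺/H₂ the anode, E°cell = E°(Au⁺/Au) − E°(H⁺/H₂).
So E°(Au⁺/Au) = E°cell + E°(H⁺/H₂) = +1.690 + (+0.00) = +1.69 V.

+1.69 V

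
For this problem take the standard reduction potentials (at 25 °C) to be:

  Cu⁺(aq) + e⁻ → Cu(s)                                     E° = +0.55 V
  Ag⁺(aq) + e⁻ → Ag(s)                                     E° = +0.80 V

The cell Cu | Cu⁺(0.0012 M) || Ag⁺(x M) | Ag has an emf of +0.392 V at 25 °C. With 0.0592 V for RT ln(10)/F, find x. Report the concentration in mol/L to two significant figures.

0.30 M

Ag⁺/Ag is the cathode, Cu⁺/Cu the anode: E°cell = +0.25 V, n = 1.
Overall reaction: Ag⁺(aq) + Cu(s) → Ag(s) + Cu⁺(aq); Q = [Cu⁺]^1/[Ag⁺]^1.
From E = E° − (0.0592/n) log Q: log Q = (E° − E)·n/0.0592 = (+0.25 − (+0.392))·1/0.0592 = -2.3986.
So 1·log[Ag⁺] = 1·log(0.0012) − log Q = -2.9208 − (-2.3986) = -0.5222; [Ag⁺] = 10^(-0.5222) ≈ 0.30 M.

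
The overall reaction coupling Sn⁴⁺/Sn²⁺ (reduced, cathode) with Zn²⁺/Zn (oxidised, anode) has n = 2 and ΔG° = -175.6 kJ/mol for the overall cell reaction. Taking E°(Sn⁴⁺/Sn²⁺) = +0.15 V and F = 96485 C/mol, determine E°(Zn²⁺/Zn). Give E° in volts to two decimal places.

-0.76 V

E°cell = −ΔG°/(nF) = −(-175.6×10³)/((2)(96485)) = +0.910 V.
Since Sn⁴⁺/Sn²⁺ is the cathode and Zn²⁺/Zn the anode, E°cell = E°(Sn⁴⁺/Sn²⁺) − E°(Zn²⁺/Zn).
So E°(Zn²⁺/Zn) = E°(Sn⁴⁺/Sn²⁺) − E°cell = (+0.15) − (+0.910) = -0.76 V.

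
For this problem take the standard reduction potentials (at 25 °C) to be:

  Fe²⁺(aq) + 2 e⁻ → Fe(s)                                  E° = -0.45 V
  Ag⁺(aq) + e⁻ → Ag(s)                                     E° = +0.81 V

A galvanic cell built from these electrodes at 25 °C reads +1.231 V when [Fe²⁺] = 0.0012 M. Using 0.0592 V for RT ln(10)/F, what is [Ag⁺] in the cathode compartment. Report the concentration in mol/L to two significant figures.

Ag⁺/Ag is the cathode, Fe²⁺/Fe the anode: E°cell = +1.26 V, n = 2.
Overall reaction: 2 Ag⁺(aq) + Fe(s) → 2 Ag(s) + Fe²⁺(aq); Q = [Fe²⁺]^1/[Ag⁺]^2.
From E = E° − (0.0592/n) log Q: log Q = (E° − E)·n/0.0592 = (+1.26 − (+1.231))·2/0.0592 = 0.9797.
So 2·log[Ag⁺] = 1·log(0.0012) − log Q = -2.9208 − (0.9797) = -3.9005; log[Ag⁺] = -3.9005 / 2 = -1.9503; [Ag⁺] = 10^(-1.9503) ≈ 0.011 M.

0.011 M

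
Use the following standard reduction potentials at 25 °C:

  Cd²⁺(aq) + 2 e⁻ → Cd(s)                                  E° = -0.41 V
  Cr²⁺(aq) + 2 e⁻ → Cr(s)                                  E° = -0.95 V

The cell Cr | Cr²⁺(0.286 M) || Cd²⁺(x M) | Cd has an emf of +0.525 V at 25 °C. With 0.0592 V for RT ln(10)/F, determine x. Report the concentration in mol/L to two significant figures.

Cd²⁺/Cd is the cathode, Cr²⁺/Cr the anode: E°cell = +0.54 V, n = 2.
Overall reaction: Cd²⁺(aq) + Cr(s) → Cd(s) + Cr²⁺(aq); Q = [Cr²⁺]^1/[Cd²⁺]^1.
From E = E° − (0.0592/n) log Q: log Q = (E° − E)·n/0.0592 = (+0.54 − (+0.525))·2/0.0592 = 0.5068.
So 1·log[Cd²⁺] = 1·log(0.286) − log Q = -0.5436 − (0.5068) = -1.0504; [Cd²⁺] = 10^(-1.0504) ≈ 0.089 M.

0.089 M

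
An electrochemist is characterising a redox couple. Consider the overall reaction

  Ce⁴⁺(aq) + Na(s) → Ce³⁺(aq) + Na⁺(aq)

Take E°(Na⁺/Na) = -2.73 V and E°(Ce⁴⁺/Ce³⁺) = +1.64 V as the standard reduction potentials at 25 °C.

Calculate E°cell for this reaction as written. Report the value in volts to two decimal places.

The Ce⁴⁺/Ce³⁺ couple has the higher reduction potential, so it is the cathode; Na⁺/Na is oxidised at the anode.
E°cell = E°(cathode) − E°(anode) = (+1.64) − (-2.73) = +4.37 V.

+4.37 V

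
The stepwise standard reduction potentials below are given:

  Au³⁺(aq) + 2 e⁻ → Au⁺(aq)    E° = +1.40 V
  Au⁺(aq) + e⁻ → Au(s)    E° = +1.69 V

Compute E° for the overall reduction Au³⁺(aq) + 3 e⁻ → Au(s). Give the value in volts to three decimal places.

+1.497 V

Since ΔG° = −nFE° is additive over sequential reductions, n₃E°₃ = n₁E°₁ + n₂E°₂.
E°₃ = (2×+1.40 + 1×+1.69) / 3 = (+4.490) / 3 = +1.497 V.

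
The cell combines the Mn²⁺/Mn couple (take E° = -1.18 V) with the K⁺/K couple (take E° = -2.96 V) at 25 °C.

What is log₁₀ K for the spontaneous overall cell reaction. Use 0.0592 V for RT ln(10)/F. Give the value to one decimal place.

60.1

Cathode: Mn²⁺/Mn; anode: K⁺/K. E°cell = +1.78 V, n = 2.
log K = nE°cell / 0.0592 = (2)(+1.78) / 0.0592 = 60.1.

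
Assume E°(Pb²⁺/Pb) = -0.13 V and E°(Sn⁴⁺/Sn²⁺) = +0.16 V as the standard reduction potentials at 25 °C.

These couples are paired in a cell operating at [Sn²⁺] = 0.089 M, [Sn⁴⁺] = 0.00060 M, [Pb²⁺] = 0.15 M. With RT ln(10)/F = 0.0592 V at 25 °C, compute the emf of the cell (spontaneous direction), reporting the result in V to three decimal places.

Sn⁴⁺/Sn²⁺ is the cathode (higher E°), Pb²⁺/Pb the anode: E°cell = +0.16 − (-0.13) = +0.29 V, n = 2.
Overall: Sn⁴⁺(aq) + Pb(s) → Sn²⁺(aq) + Pb²⁺(aq)
Q = [Sn²⁺]·[Pb²⁺] / ([Sn⁴⁺]); log Q = 1.347.
E = E° − (0.0592/n) log Q = +0.29 − (0.0592/2)(1.347) = +0.250 V.

+0.250 V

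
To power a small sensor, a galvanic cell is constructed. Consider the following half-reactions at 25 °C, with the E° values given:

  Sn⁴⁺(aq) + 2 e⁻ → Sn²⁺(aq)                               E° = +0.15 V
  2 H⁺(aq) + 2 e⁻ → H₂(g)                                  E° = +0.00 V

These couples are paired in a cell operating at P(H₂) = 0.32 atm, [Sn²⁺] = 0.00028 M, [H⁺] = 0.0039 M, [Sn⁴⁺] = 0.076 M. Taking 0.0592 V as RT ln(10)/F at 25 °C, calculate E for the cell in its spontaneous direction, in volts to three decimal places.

+0.350 V

Sn⁴⁺/Sn²⁺ is the cathode (higher E°), H⁺/H₂ the anode: E°cell = +0.15 − (+0.00) = +0.15 V, n = 2.
Overall: Sn⁴⁺(aq) + H₂(g) → Sn²⁺(aq) + 2 H⁺(aq)
Q = [Sn²⁺]·[H⁺]^2 / ([Sn⁴⁺]·P(H₂)); log Q = -6.757.
E = E° − (0.0592/n) log Q = +0.15 − (0.0592/2)(-6.757) = +0.350 V.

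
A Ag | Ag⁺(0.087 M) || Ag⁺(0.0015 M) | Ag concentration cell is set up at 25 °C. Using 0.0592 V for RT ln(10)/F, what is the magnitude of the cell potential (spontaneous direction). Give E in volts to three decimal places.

+0.104 V

For a concentration cell E°cell = 0. The 0.087 M side is the cathode (reduction is favoured where [Ag⁺] is higher).
With n = 1, E = −(0.0592/1) log([Ag⁺]ₐₙ/[Ag⁺]꜀ₐₜ) = −(0.0592/1) log(0.0015/0.087) = −(0.0592/1)(-1.763) = +0.104 V.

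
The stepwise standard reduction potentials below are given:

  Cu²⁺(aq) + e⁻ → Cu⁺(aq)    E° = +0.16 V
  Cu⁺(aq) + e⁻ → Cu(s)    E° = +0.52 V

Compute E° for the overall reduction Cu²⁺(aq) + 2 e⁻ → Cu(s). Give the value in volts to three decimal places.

Standard free energies of sequential steps add: ΔG°₃ = ΔG°₁ + ΔG°₂, so n₃E°₃ = n₁E°₁ + n₂E°₂.
E°₃ = (1×+0.16 + 1×+0.52) / 2 = (+0.680) / 2 = +0.340 V.

+0.340 V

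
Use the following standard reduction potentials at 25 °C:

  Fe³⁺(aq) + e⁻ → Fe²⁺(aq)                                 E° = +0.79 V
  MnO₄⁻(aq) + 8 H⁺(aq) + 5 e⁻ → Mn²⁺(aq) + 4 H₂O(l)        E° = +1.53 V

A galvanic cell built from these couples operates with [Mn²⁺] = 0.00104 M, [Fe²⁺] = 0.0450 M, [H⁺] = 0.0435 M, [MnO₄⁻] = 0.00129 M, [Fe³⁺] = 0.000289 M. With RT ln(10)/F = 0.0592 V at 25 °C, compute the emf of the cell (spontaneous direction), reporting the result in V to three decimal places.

MnO₄⁻/Mn²⁺ is the cathode (higher E°), Fe³⁺/Fe²⁺ the anode: E°cell = +1.53 − (+0.79) = +0.74 V, n = 5.
Overall: MnO₄⁻(aq) + 8 H⁺(aq) + 5 Fe²⁺(aq) → Mn²⁺(aq) + 4 H₂O(l) + 5 Fe³⁺(aq)
Q = [Mn²⁺]·[Fe³⁺]^5 / ([MnO₄⁻]·[H⁺]^8·[Fe²⁺]^5); log Q = -0.163.
E = E° − (0.0592/n) log Q = +0.74 − (0.0592/5)(-0.163) = +0.742 V.

+0.742 V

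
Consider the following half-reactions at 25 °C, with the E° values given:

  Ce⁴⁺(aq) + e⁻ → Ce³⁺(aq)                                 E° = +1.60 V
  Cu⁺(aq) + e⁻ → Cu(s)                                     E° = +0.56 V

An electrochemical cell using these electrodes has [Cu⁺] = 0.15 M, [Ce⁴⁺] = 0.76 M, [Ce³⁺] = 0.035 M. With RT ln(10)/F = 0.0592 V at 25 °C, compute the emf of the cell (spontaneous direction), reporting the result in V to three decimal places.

+1.168 V

Ce⁴⁺/Ce³⁺ is the cathode (higher E°), Cu⁺/Cu the anode: E°cell = +1.60 − (+0.56) = +1.04 V, n = 1.
Overall: Ce⁴⁺(aq) + Cu(s) → Ce³⁺(aq) + Cu⁺(aq)
Q = [Ce³⁺]·[Cu⁺] / ([Ce⁴⁺]); log Q = -2.161.
E = E° − (0.0592/n) log Q = +1.04 − (0.0592/1)(-2.161) = +1.168 V.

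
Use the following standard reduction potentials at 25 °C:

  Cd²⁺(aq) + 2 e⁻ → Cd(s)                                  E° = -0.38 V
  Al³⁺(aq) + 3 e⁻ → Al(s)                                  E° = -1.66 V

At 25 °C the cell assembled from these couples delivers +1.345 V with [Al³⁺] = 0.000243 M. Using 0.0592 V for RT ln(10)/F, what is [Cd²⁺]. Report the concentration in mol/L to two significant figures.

Cd²⁺/Cd is the cathode, Al³⁺/Al the anode: E°cell = +1.28 V, n = 6.
Overall reaction: 3 Cd²⁺(aq) + 2 Al(s) → 3 Cd(s) + 2 Al³⁺(aq); Q = [Al³⁺]^2/[Cd²⁺]^3.
From E = E° − (0.0592/n) log Q: log Q = (E° − E)·n/0.0592 = (+1.28 − (+1.345))·6/0.0592 = -6.5878.
So 3·log[Cd²⁺] = 2·log(0.000243) − log Q = -7.2288 − (-6.5878) = -0.6410; log[Cd²⁺] = -0.6410 / 3 = -0.2137; [Cd²⁺] = 10^(-0.2137) ≈ 0.61 M.

0.61 M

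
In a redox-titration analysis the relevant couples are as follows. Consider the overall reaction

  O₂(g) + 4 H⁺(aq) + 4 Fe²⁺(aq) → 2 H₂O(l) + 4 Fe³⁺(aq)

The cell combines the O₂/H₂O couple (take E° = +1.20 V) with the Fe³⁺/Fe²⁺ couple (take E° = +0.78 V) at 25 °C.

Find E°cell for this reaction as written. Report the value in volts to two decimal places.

+0.42 V

The O₂/H₂O couple has the higher reduction potential, so it is the cathode; Fe³⁺/Fe²⁺ is oxidised at the anode.
E°cell = E°(cathode) − E°(anode) = (+1.20) − (+0.78) = +0.42 V.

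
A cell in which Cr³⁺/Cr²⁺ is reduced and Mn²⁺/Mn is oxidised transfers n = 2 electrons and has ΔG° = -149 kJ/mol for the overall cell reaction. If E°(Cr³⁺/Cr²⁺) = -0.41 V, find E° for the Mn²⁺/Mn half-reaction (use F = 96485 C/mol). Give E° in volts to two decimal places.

E°cell = −ΔG°/(nF) = −(-149×10³)/((2)(96485)) = +0.772 V.
Since Cr³⁺/Cr²⁺ is the cathode and Mn²⁺/Mn the anode, E°cell = E°(Cr³⁺/Cr²⁺) − E°(Mn²⁺/Mn).
So E°(Mn²⁺/Mn) = E°(Cr³⁺/Cr²⁺) − E°cell = (-0.41) − (+0.772) = -1.18 V.

-1.18 V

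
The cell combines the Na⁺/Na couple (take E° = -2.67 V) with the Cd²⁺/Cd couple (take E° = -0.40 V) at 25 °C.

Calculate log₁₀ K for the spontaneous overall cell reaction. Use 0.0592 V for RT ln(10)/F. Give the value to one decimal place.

76.7

Cathode: Cd²⁺/Cd; anode: Na⁺/Na. E°cell = +2.27 V, n = 2.
log K = nE°cell / 0.0592 = (2)(+2.27) / 0.0592 = 76.7.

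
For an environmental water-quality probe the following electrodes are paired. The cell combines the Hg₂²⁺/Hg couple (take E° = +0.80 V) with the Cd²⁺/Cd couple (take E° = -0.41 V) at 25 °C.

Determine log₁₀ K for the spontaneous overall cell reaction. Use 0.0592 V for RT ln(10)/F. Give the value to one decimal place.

40.9

Cathode: Hg₂²⁺/Hg; anode: Cd²⁺/Cd. E°cell = +1.21 V, n = 2.
log K = nE°cell / 0.0592 = (2)(+1.21) / 0.0592 = 40.9.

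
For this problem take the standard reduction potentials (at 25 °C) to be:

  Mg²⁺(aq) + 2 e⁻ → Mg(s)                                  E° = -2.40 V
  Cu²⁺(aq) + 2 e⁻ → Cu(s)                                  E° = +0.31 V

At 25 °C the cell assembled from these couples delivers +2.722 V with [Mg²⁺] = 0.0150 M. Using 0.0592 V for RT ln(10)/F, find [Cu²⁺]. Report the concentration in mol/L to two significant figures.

0.038 M

Cu²⁺/Cu is the cathode, Mg²⁺/Mg the anode: E°cell = +2.71 V, n = 2.
Overall reaction: Cu²⁺(aq) + Mg(s) → Cu(s) + Mg²⁺(aq); Q = [Mg²⁺]^1/[Cu²⁺]^1.
From E = E° − (0.0592/n) log Q: log Q = (E° − E)·n/0.0592 = (+2.71 − (+2.722))·2/0.0592 = -0.4054.
So 1·log[Cu²⁺] = 1·log(0.015) − log Q = -1.8239 − (-0.4054) = -1.4185; [Cu²⁺] = 10^(-1.4185) ≈ 0.038 M.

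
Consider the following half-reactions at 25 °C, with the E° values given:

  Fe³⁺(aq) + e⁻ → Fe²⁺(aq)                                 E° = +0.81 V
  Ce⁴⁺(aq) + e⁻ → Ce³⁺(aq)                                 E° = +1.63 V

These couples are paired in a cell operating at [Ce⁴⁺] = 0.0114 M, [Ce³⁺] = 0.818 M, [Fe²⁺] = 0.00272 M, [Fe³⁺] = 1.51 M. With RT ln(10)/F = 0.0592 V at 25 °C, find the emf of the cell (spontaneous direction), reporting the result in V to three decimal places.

Ce⁴⁺/Ce³⁺ is the cathode (higher E°), Fe³⁺/Fe²⁺ the anode: E°cell = +1.63 − (+0.81) = +0.82 V, n = 1.
Overall: Ce⁴⁺(aq) + Fe²⁺(aq) → Ce³⁺(aq) + Fe³⁺(aq)
Q = [Ce³⁺]·[Fe³⁺] / ([Ce⁴⁺]·[Fe²⁺]); log Q = 4.600.
E = E° − (0.0592/n) log Q = +0.82 − (0.0592/1)(4.600) = +0.548 V.

+0.548 V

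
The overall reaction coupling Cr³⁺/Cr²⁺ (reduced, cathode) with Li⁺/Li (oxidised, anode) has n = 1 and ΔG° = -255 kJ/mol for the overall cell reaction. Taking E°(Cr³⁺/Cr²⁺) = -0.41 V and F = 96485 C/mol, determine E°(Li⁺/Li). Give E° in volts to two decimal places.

E°cell = −ΔG°/(nF) = −(-255×10³)/((1)(96485)) = +2.643 V.
Since Cr³⁺/Cr²⁺ is the cathode and Li⁺/Li the anode, E°cell = E°(Cr³⁺/Cr²⁺) − E°(Li⁺/Li).
So E°(Li⁺/Li) = E°(Cr³⁺/Cr²⁺) − E°cell = (-0.41) − (+2.643) = -3.05 V.

-3.05 V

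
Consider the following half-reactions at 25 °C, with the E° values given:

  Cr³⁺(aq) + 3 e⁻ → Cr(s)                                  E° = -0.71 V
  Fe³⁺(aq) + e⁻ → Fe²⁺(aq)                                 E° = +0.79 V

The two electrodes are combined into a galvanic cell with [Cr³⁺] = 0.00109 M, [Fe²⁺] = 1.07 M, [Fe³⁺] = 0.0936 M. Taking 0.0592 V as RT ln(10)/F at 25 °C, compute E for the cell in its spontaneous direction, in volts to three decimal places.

+1.496 V

Fe³⁺/Fe²⁺ is the cathode (higher E°), Cr³⁺/Cr the anode: E°cell = +0.79 − (-0.71) = +1.50 V, n = 3.
Overall: 3 Fe³⁺(aq) + Cr(s) → 3 Fe²⁺(aq) + Cr³⁺(aq)
Q = [Fe²⁺]^3·[Cr³⁺] / ([Fe³⁺]^3); log Q = 0.212.
E = E° − (0.0592/n) log Q = +1.50 − (0.0592/3)(0.212) = +1.496 V.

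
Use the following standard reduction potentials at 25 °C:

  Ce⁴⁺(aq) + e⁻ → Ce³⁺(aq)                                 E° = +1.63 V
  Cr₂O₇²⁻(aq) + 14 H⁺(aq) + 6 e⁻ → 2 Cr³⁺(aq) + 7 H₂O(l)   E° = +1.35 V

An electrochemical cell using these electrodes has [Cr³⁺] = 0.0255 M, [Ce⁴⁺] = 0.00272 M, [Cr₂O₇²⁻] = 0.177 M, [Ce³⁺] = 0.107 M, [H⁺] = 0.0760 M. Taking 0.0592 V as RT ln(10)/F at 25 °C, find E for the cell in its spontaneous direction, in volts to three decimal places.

+0.316 V

Ce⁴⁺/Ce³⁺ is the cathode (higher E°), Cr₂O₇²⁻/Cr³⁺ the anode: E°cell = +1.63 − (+1.35) = +0.28 V, n = 6.
Overall: 6 Ce⁴⁺(aq) + 2 Cr³⁺(aq) + 7 H₂O(l) → 6 Ce³⁺(aq) + Cr₂O₇²⁻(aq) + 14 H⁺(aq)
Q = [Ce³⁺]^6·[Cr₂O₇²⁻]·[H⁺]^14 / ([Ce⁴⁺]^6·[Cr³⁺]^2); log Q = -3.665.
E = E° − (0.0592/n) log Q = +0.28 − (0.0592/6)(-3.665) = +0.316 V.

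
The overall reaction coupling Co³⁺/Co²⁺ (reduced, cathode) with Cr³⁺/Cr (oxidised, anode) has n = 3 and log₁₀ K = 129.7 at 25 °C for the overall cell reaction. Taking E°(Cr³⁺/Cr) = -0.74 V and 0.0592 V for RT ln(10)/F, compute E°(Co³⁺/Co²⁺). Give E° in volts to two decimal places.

E°cell = (0.0592/n)·log K = (0.0592/3)(129.7) = +2.559 V.
Since Co³⁺/Co²⁺ is the cathode and Cr³⁺/Cr the anode, E°cell = E°(Co³⁺/Co²⁺) − E°(Cr³⁺/Cr).
So E°(Co³⁺/Co²⁺) = E°cell + E°(Cr³⁺/Cr) = +2.559 + (-0.74) = +1.82 V.

+1.82 V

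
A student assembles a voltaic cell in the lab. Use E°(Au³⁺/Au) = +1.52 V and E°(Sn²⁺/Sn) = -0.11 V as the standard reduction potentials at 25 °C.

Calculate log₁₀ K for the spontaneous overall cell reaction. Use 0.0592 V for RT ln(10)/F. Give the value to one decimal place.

165.2

Cathode: Au³⁺/Au; anode: Sn²⁺/Sn. E°cell = +1.63 V, n = 6.
log K = nE°cell / 0.0592 = (6)(+1.63) / 0.0592 = 165.2.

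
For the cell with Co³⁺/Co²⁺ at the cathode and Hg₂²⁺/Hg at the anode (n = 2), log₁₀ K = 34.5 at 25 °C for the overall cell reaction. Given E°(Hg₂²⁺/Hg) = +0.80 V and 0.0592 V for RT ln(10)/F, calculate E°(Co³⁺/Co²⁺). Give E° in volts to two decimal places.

+1.82 V

E°cell = (0.0592/n)·log K = (0.0592/2)(34.5) = +1.021 V.
Since Co³⁺/Co²⁺ is the cathode and Hg₂²⁺/Hg the anode, E°cell = E°(Co³⁺/Co²⁺) − E°(Hg₂²⁺/Hg).
So E°(Co³⁺/Co²⁺) = E°cell + E°(Hg₂²⁺/Hg) = +1.021 + (+0.80) = +1.82 V.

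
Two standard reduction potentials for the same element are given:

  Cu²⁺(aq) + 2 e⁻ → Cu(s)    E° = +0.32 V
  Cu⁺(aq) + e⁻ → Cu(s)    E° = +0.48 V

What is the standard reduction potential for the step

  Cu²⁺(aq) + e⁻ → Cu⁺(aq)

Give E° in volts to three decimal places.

+0.160 V

Sequential free energies add, so n₃E°₃ = n₁E°₁ + n₂E°₂.
With n₃ = 2, and the known step contributing 1×(+0.48) V, the unknown satisfies 1·E° = 2×(+0.32) − 1×(+0.48) = +0.160.
E° = +0.160 / 1 = +0.160 V.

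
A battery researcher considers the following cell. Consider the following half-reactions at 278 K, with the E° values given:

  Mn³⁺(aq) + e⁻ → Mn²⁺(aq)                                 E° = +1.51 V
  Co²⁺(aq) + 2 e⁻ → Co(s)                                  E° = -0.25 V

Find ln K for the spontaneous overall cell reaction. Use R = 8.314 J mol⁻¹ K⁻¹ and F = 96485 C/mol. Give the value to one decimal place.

Cathode: Mn³⁺/Mn²⁺; anode: Co²⁺/Co. E°cell = (+1.51) − (-0.25) = +1.76 V, with n = 2.
ΔG° = −nFE° = −RT ln K, so ln K = nFE°/(RT) = (2)(96485)(+1.76) / ((8.314)(278)) = 146.943.

146.9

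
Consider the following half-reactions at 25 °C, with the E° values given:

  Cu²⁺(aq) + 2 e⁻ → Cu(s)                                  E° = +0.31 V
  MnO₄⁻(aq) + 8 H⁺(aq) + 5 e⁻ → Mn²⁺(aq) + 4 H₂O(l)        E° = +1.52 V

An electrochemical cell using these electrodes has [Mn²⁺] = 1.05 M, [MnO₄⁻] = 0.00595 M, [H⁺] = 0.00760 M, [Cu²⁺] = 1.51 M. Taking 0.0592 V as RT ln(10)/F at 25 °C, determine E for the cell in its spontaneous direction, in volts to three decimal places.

+0.977 V

MnO₄⁻/Mn²⁺ is the cathode (higher E°), Cu²⁺/Cu the anode: E°cell = +1.52 − (+0.31) = +1.21 V, n = 10.
Overall: 2 MnO₄⁻(aq) + 16 H⁺(aq) + 5 Cu(s) → 2 Mn²⁺(aq) + 8 H₂O(l) + 5 Cu²⁺(aq)
Q = [Mn²⁺]^2·[Cu²⁺]^5 / ([MnO₄⁻]^2·[H⁺]^16); log Q = 39.295.
E = E° − (0.0592/n) log Q = +1.21 − (0.0592/10)(39.295) = +0.977 V.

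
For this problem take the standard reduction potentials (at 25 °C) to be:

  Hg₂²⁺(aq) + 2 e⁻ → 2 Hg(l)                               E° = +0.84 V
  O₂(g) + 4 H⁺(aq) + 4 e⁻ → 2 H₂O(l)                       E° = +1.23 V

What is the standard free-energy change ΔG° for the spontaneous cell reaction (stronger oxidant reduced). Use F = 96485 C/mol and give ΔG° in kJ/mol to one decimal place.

O₂/H₂O (E° = +1.23 V) is the cathode; Hg₂²⁺/Hg (E° = +0.84 V) is the anode, so E°cell = +0.39 V.
Balancing electrons gives n = 4 (lcm of 4 and 2).
ΔG° = −nFE° = −(4)(96485)(+0.39) = -150,517 J = -150.5 kJ/mol.

-150.5 kJ/mol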